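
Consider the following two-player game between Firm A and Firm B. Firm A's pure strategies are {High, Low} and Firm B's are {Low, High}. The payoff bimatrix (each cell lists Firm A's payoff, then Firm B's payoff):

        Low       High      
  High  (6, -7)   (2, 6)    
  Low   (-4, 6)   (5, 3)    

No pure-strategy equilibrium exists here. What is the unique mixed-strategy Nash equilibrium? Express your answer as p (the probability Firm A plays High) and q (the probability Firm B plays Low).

p = 3/16, q = 3/13

Set Firm B's expected payoff from Low equal to that from High:
  Firm B's payoff from Low: p·(-7) + (1−p)·6 = -13p + 6
  Firm B's payoff from High: p·6 + (1−p)·3 = 3p + 3
  -13p + 6 = 3p + 3  ⇒  -16p = -3  ⇒  p = 3/16.
Firm A's indifference between High and Low determines Firm B's mixing probability q:
  Firm A's expected payoff from High: q·6 + (1−q)·2 = 4q + 2
  Firm A's expected payoff from Low: q·(-4) + (1−q)·5 = -9q + 5
  4q + 2 = -9q + 5  ⇒  13q = 3  ⇒  q = 3/13.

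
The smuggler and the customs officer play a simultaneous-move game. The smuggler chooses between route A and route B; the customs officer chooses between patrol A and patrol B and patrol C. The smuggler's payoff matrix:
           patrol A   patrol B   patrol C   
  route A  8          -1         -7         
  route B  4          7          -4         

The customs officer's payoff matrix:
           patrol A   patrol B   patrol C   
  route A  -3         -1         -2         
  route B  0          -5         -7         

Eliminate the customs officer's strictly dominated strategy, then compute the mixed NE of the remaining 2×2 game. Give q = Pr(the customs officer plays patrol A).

q = 2/3

The customs officer's strategy patrol C is strictly dominated by patrol B: -1 > -2 and -5 > -7. Eliminate patrol C.
The customs officer's mix must leave the smuggler indifferent between route A and route B.
  the smuggler's payoff to route A: q·8 + (1−q)·(-1) = 9q - 1
  the smuggler's payoff to route B: q·4 + (1−q)·7 = -3q + 7
  9q - 1 = -3q + 7  ⇒  12q = 8  ⇒  q = 2/3.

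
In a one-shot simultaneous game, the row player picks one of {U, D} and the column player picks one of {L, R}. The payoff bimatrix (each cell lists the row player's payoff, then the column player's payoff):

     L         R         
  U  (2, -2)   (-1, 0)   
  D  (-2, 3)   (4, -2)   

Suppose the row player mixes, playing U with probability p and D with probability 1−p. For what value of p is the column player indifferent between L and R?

Set the column player's expected payoff from L equal to that from R:
  the column player's payoff from L: p·(-2) + (1−p)·3 = -5p + 3
  the column player's payoff from R: p·0 + (1−p)·(-2) = 2p - 2
  -5p + 3 = 2p - 2  ⇒  -7p = -5  ⇒  p = 5/7.

p = 5/7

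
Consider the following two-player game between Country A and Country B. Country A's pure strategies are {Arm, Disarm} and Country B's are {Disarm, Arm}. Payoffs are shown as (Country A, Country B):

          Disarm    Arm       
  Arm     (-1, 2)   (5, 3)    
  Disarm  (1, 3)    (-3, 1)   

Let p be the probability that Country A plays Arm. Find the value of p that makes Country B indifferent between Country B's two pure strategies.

p = 2/3

Country B's indifference between Disarm and Arm determines Country A's mixing probability p:
  Country B's expected payoff from Disarm: p·2 + (1−p)·3 = -p + 3
  Country B's expected payoff from Arm: p·3 + (1−p)·1 = 2p + 1
  -p + 3 = 2p + 1  ⇒  -3p = -2  ⇒  p = 2/3.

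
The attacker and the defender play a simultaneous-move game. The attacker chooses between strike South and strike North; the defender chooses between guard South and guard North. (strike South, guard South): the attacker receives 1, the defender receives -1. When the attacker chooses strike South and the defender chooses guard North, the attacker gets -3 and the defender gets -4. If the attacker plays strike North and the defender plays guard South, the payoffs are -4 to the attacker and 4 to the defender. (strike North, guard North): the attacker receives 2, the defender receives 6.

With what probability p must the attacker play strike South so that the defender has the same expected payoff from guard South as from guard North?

Set the defender's expected payoff from guard South equal to that from guard North:
  the defender's payoff to guard South: p·(-1) + (1−p)·4 = -5p + 4
  the defender's payoff to guard North: p·(-4) + (1−p)·6 = -10p + 6
  -5p + 4 = -10p + 6  ⇒  5p = 2  ⇒  p = 2/5.

p = 2/5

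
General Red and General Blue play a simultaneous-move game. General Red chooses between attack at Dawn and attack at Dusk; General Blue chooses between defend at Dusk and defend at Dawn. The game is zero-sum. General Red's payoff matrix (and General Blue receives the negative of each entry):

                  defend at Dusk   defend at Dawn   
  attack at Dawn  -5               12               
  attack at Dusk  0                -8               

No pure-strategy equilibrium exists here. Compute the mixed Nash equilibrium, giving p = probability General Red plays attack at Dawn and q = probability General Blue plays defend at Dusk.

Set General Blue's expected payoff from defend at Dusk equal to that from defend at Dawn:
  General Blue's payoff to defend at Dusk: p·5 + (1−p)·0 = 5p
  General Blue's payoff to defend at Dawn: p·(-12) + (1−p)·8 = -20p + 8
  5p = -20p + 8  ⇒  25p = 8  ⇒  p = 8/25.
General Blue's mix must leave General Red indifferent between attack at Dawn and attack at Dusk.
  General Red's payoff from attack at Dawn: q·(-5) + (1−q)·12 = -17q + 12
  General Red's payoff from attack at Dusk: q·0 + (1−q)·(-8) = 8q - 8
  -17q + 12 = 8q - 8  ⇒  -25q = -20  ⇒  q = 4/5.

p = 8/25, q = 4/5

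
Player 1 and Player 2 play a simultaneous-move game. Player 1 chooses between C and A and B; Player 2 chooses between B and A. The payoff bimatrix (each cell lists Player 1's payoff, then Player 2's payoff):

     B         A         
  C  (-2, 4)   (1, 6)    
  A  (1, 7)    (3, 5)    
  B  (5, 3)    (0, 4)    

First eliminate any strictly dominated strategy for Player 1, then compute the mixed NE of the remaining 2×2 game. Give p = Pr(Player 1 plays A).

Player 1's strategy C is strictly dominated by A: 1 > -2 and 3 > 1. Eliminate C.
In a mixed equilibrium Player 2 is indifferent between B and A; this condition fixes p.
  Player 2's payoff from B: p·7 + (1−p)·3 = 4p + 3
  Player 2's payoff from A: p·5 + (1−p)·4 = p + 4
  4p + 3 = p + 4  ⇒  3p = 1  ⇒  p = 1/3.

p = 1/3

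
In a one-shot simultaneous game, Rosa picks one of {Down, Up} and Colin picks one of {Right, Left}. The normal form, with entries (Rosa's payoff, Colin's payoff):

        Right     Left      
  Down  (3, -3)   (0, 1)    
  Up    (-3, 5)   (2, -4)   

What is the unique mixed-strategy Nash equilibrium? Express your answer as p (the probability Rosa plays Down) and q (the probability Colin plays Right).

For Colin to be willing to mix, Colin must be indifferent between Right and Left, which pins down Rosa's mix.
  Colin's payoff from Right: p·(-3) + (1−p)·5 = -8p + 5
  Colin's payoff from Left: p·1 + (1−p)·(-4) = 5p - 4
  -8p + 5 = 5p - 4  ⇒  -13p = -9  ⇒  p = 9/13.
Colin's mix must leave Rosa indifferent between Down and Up.
  Rosa's payoff from Down: q·3 + (1−q)·0 = 3q
  Rosa's payoff from Up: q·(-3) + (1−q)·2 = -5q + 2
  3q = -5q + 2  ⇒  8q = 2  ⇒  q = 1/4.

p = 9/13, q = 1/4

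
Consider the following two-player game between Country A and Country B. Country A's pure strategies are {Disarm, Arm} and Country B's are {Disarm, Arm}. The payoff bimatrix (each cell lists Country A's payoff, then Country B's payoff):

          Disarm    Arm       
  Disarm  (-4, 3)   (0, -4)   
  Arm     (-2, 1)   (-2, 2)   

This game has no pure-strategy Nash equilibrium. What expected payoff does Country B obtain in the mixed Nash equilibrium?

5/4

In a mixed equilibrium Country B is indifferent between Disarm and Arm; this condition fixes p.
  Country B's payoff from Disarm: p·3 + (1−p)·1 = 2p + 1
  Country B's payoff from Arm: p·(-4) + (1−p)·2 = -6p + 2
  2p + 1 = -6p + 2  ⇒  8p = 1  ⇒  p = 1/8.
At equilibrium Country B is indifferent across columns, so Country B's payoff equals the payoff from Disarm: (1/8)·3 + (7/8)·1 = 5/4.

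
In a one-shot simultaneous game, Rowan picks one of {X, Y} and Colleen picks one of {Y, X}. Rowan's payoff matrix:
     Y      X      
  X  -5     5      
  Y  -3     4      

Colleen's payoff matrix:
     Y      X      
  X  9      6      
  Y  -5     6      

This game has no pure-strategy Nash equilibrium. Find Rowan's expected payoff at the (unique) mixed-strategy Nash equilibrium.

Rowan's indifference between X and Y determines Colleen's mixing probability q:
  Rowan's expected payoff from X: q·(-5) + (1−q)·5 = -10q + 5
  Rowan's expected payoff from Y: q·(-3) + (1−q)·4 = -7q + 4
  -10q + 5 = -7q + 4  ⇒  -3q = -1  ⇒  q = 1/3.
At equilibrium Rowan is indifferent across rows, so Rowan's payoff equals the payoff from X: (1/3)·(-5) + (2/3)·5 = 5/3.

5/3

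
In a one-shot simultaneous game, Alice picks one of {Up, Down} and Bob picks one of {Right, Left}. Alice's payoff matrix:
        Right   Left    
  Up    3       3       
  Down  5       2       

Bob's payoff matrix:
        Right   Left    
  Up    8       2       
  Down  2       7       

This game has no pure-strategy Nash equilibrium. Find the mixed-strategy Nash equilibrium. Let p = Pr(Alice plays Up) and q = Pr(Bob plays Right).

p = 5/11, q = 1/3

Alice's mix must leave Bob indifferent between Right and Left.
  Bob's payoff to Right: p·8 + (1−p)·2 = 6p + 2
  Bob's payoff to Left: p·2 + (1−p)·7 = -5p + 7
  6p + 2 = -5p + 7  ⇒  11p = 5  ⇒  p = 5/11.
Bob's mix must leave Alice indifferent between Up and Down.
  Alice's expected payoff from Up: q·3 + (1−q)·3 = 3
  Alice's expected payoff from Down: q·5 + (1−q)·2 = 3q + 2
  3 = 3q + 2  ⇒  -3q = -1  ⇒  q = 1/3.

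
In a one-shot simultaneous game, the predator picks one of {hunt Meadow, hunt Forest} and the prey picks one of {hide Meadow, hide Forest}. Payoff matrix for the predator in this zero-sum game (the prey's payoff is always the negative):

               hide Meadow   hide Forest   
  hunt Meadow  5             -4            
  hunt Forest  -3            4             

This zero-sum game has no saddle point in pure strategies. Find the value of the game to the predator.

In a mixed equilibrium the predator is indifferent between hunt Meadow and hunt Forest; this condition fixes q.
  the predator's payoff to hunt Meadow: q·5 + (1−q)·(-4) = 9q - 4
  the predator's payoff to hunt Forest: q·(-3) + (1−q)·4 = -7q + 4
  9q - 4 = -7q + 4  ⇒  16q = 8  ⇒  q = 1/2.
The value is the predator's expected payoff against this mix (using hunt Meadow): (1/2)·5 + (1/2)·(-4) = 1/2.

v = 1/2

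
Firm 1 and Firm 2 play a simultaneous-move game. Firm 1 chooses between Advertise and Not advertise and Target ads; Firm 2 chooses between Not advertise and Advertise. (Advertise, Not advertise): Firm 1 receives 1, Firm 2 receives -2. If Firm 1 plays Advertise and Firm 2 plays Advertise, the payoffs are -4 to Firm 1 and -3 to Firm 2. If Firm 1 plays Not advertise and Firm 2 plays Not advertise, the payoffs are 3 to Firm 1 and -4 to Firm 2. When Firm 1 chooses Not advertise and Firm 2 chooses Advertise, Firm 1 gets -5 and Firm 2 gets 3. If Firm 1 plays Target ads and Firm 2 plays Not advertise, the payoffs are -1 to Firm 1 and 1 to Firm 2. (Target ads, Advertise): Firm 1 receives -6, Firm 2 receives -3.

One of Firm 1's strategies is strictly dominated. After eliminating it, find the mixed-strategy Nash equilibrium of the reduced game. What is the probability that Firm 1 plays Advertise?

Firm 1's strategy Target ads is strictly dominated by Advertise: 1 > -1 and -4 > -6. Eliminate Target ads.
In a mixed equilibrium Firm 2 is indifferent between Not advertise and Advertise; this condition fixes p.
  Firm 2's payoff to Not advertise: p·(-2) + (1−p)·(-4) = 2p - 4
  Firm 2's payoff to Advertise: p·(-3) + (1−p)·3 = -6p + 3
  2p - 4 = -6p + 3  ⇒  8p = 7  ⇒  p = 7/8.

p = 7/8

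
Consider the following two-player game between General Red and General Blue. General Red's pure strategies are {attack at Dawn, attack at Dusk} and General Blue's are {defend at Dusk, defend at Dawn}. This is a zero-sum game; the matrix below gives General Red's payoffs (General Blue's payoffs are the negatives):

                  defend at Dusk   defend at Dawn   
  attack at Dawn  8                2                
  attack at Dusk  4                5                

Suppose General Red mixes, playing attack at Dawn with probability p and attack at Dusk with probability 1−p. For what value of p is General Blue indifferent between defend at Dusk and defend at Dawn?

General Red's mix must leave General Blue indifferent between defend at Dusk and defend at Dawn.
  General Blue's payoff to defend at Dusk: p·(-8) + (1−p)·(-4) = -4p - 4
  General Blue's payoff to defend at Dawn: p·(-2) + (1−p)·(-5) = 3p - 5
  -4p - 4 = 3p - 5  ⇒  -7p = -1  ⇒  p = 1/7.

p = 1/7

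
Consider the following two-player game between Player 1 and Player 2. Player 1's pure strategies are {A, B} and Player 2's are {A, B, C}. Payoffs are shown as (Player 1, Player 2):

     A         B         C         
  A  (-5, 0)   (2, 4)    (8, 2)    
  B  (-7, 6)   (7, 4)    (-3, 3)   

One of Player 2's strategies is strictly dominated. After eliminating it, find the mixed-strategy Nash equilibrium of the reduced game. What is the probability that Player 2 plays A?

q = 5/7

Player 2's strategy C is strictly dominated by B: 4 > 2 and 4 > 3. Eliminate C.
In a mixed equilibrium Player 1 is indifferent between A and B; this condition fixes q.
  Player 1's payoff from A: q·(-5) + (1−q)·2 = -7q + 2
  Player 1's payoff from B: q·(-7) + (1−q)·7 = -14q + 7
  -7q + 2 = -14q + 7  ⇒  7q = 5  ⇒  q = 5/7.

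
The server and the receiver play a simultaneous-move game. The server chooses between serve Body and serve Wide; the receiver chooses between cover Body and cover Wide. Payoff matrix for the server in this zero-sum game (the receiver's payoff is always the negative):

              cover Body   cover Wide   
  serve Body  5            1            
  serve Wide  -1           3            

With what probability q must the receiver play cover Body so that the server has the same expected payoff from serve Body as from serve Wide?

q = 1/4

Set the server's expected payoff from serve Body equal to that from serve Wide:
  the server's expected payoff from serve Body: q·5 + (1−q)·1 = 4q + 1
  the server's expected payoff from serve Wide: q·(-1) + (1−q)·3 = -4q + 3
  4q + 1 = -4q + 3  ⇒  8q = 2  ⇒  q = 1/4.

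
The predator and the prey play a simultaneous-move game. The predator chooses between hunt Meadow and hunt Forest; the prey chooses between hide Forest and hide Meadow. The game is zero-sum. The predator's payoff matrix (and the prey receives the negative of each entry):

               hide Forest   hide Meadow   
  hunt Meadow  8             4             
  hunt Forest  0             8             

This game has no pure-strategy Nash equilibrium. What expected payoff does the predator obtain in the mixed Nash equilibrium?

For the predator to be willing to mix, the predator must be indifferent between hunt Meadow and hunt Forest, which pins down the prey's mix.
  the predator's payoff from hunt Meadow: q·8 + (1−q)·4 = 4q + 4
  the predator's payoff from hunt Forest: q·0 + (1−q)·8 = -8q + 8
  4q + 4 = -8q + 8  ⇒  12q = 4  ⇒  q = 1/3.
At equilibrium the predator is indifferent across rows, so the predator's payoff equals the payoff from hunt Meadow: (1/3)·8 + (2/3)·4 = 16/3.

16/3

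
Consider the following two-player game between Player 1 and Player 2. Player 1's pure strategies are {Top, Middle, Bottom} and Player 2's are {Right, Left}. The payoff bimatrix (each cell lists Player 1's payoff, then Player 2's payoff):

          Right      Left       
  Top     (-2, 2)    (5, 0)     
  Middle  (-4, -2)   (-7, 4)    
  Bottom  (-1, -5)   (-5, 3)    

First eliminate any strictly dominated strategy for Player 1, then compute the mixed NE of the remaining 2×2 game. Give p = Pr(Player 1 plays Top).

p = 4/5

Player 1's strategy Middle is strictly dominated by Bottom: -1 > -4 and -5 > -7. Eliminate Middle.
In a mixed equilibrium Player 2 is indifferent between Right and Left; this condition fixes p.
  Player 2's payoff from Right: p·2 + (1−p)·(-5) = 7p - 5
  Player 2's payoff from Left: p·0 + (1−p)·3 = -3p + 3
  7p - 5 = -3p + 3  ⇒  10p = 8  ⇒  p = 4/5.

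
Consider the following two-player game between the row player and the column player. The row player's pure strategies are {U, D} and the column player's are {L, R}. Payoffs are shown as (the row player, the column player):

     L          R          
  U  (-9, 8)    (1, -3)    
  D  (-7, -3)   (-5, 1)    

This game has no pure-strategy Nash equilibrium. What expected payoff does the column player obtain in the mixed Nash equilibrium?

The row player's mix must leave the column player indifferent between L and R.
  the column player's expected payoff from L: p·8 + (1−p)·(-3) = 11p - 3
  the column player's expected payoff from R: p·(-3) + (1−p)·1 = -4p + 1
  11p - 3 = -4p + 1  ⇒  15p = 4  ⇒  p = 4/15.
At equilibrium the column player is indifferent across columns, so the column player's payoff equals the payoff from L: (4/15)·8 + (11/15)·(-3) = -1/15.

-1/15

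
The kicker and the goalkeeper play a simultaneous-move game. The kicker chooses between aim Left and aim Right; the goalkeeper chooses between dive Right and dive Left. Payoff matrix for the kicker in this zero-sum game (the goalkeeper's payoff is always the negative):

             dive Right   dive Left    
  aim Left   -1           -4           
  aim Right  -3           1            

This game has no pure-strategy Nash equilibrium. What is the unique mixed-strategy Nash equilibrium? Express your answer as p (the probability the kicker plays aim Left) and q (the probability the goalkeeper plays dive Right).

The kicker's mix must leave the goalkeeper indifferent between dive Right and dive Left.
  the goalkeeper's payoff to dive Right: p·1 + (1−p)·3 = -2p + 3
  the goalkeeper's payoff to dive Left: p·4 + (1−p)·(-1) = 5p - 1
  -2p + 3 = 5p - 1  ⇒  -7p = -4  ⇒  p = 4/7.
For the kicker to be willing to mix, the kicker must be indifferent between aim Left and aim Right, which pins down the goalkeeper's mix.
  the kicker's payoff to aim Left: q·(-1) + (1−q)·(-4) = 3q - 4
  the kicker's payoff to aim Right: q·(-3) + (1−q)·1 = -4q + 1
  3q - 4 = -4q + 1  ⇒  7q = 5  ⇒  q = 5/7.

p = 4/7, q = 5/7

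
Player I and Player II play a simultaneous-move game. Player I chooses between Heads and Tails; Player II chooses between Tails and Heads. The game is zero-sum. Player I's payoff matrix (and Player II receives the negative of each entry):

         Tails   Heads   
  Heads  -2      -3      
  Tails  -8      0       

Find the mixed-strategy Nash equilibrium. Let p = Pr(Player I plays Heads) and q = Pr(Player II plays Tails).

p = 8/9, q = 1/3

Player I's mix must leave Player II indifferent between Tails and Heads.
  Player II's payoff from Tails: p·2 + (1−p)·8 = -6p + 8
  Player II's payoff from Heads: p·3 + (1−p)·0 = 3p
  -6p + 8 = 3p  ⇒  -9p = -8  ⇒  p = 8/9.
Set Player I's expected payoff from Heads equal to that from Tails:
  Player I's payoff to Heads: q·(-2) + (1−q)·(-3) = q - 3
  Player I's payoff to Tails: q·(-8) + (1−q)·0 = -8q
  q - 3 = -8q  ⇒  9q = 3  ⇒  q = 1/3.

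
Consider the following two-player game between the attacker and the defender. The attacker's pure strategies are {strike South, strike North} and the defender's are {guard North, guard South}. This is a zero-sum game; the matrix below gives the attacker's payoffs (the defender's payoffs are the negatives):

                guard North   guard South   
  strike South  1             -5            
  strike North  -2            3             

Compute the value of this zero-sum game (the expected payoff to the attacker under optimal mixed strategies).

The attacker's indifference between strike South and strike North determines the defender's mixing probability q:
  the attacker's payoff to strike South: q·1 + (1−q)·(-5) = 6q - 5
  the attacker's payoff to strike North: q·(-2) + (1−q)·3 = -5q + 3
  6q - 5 = -5q + 3  ⇒  11q = 8  ⇒  q = 8/11.
The value is the attacker's expected payoff against this mix (using strike South): (8/11)·1 + (3/11)·(-5) = -7/11.

v = -7/11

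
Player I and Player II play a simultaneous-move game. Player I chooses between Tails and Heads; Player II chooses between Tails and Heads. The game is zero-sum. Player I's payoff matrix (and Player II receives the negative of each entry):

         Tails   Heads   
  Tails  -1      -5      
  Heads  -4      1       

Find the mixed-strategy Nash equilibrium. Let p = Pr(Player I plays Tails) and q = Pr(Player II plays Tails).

In a mixed equilibrium Player II is indifferent between Tails and Heads; this condition fixes p.
  Player II's payoff to Tails: p·1 + (1−p)·4 = -3p + 4
  Player II's payoff to Heads: p·5 + (1−p)·(-1) = 6p - 1
  -3p + 4 = 6p - 1  ⇒  -9p = -5  ⇒  p = 5/9.
For Player I to be willing to mix, Player I must be indifferent between Tails and Heads, which pins down Player II's mix.
  Player I's expected payoff from Tails: q·(-1) + (1−q)·(-5) = 4q - 5
  Player I's expected payoff from Heads: q·(-4) + (1−q)·1 = -5q + 1
  4q - 5 = -5q + 1  ⇒  9q = 6  ⇒  q = 2/3.

p = 5/9, q = 2/3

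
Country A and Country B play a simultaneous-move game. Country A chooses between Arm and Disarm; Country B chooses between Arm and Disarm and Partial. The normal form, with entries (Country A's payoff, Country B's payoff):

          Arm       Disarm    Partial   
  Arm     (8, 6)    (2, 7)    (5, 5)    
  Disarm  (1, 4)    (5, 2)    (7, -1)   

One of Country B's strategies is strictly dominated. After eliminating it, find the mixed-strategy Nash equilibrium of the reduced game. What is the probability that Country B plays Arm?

q = 3/10

Country B's strategy Partial is strictly dominated by Disarm: 7 > 5 and 2 > -1. Eliminate Partial.
Country B's mix must leave Country A indifferent between Arm and Disarm.
  Country A's payoff to Arm: q·8 + (1−q)·2 = 6q + 2
  Country A's payoff to Disarm: q·1 + (1−q)·5 = -4q + 5
  6q + 2 = -4q + 5  ⇒  10q = 3  ⇒  q = 3/10.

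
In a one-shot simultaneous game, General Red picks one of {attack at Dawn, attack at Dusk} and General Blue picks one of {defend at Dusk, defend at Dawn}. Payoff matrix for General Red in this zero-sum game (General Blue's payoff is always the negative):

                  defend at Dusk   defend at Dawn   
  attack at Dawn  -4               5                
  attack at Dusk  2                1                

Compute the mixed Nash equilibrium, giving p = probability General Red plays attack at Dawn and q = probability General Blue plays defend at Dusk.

p = 1/10, q = 2/5

General Red's mix must leave General Blue indifferent between defend at Dusk and defend at Dawn.
  General Blue's payoff to defend at Dusk: p·4 + (1−p)·(-2) = 6p - 2
  General Blue's payoff to defend at Dawn: p·(-5) + (1−p)·(-1) = -4p - 1
  6p - 2 = -4p - 1  ⇒  10p = 1  ⇒  p = 1/10.
General Blue's mix must leave General Red indifferent between attack at Dawn and attack at Dusk.
  General Red's expected payoff from attack at Dawn: q·(-4) + (1−q)·5 = -9q + 5
  General Red's expected payoff from attack at Dusk: q·2 + (1−q)·1 = q + 1
  -9q + 5 = q + 1  ⇒  -10q = -4  ⇒  q = 2/5.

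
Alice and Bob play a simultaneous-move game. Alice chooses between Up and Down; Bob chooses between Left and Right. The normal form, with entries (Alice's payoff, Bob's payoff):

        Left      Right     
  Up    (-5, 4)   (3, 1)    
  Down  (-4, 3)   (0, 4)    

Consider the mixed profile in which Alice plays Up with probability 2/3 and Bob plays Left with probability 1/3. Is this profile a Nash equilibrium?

Given Alice's mix p = 2/3, Bob's payoff from Left is 11/3 but from Right is 2. Bob strictly prefers Left, so Bob would not mix.
So the proposed profile is not a Nash equilibrium.

No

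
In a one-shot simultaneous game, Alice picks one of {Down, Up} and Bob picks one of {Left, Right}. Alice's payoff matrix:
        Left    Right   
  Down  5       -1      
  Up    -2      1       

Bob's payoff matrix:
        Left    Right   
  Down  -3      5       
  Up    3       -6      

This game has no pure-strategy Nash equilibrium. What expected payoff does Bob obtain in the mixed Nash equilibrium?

For Bob to be willing to mix, Bob must be indifferent between Left and Right, which pins down Alice's mix.
  Bob's payoff from Left: p·(-3) + (1−p)·3 = -6p + 3
  Bob's payoff from Right: p·5 + (1−p)·(-6) = 11p - 6
  -6p + 3 = 11p - 6  ⇒  -17p = -9  ⇒  p = 9/17.
At equilibrium Bob is indifferent across columns, so Bob's payoff equals the payoff from Left: (9/17)·(-3) + (8/17)·3 = -3/17.

-3/17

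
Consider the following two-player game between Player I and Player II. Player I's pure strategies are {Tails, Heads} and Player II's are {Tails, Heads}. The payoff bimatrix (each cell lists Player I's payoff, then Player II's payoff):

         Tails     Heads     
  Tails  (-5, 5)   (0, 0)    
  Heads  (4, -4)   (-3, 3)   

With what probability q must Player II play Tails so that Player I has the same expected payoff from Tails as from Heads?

q = 1/4

In a mixed equilibrium Player I is indifferent between Tails and Heads; this condition fixes q.
  Player I's expected payoff from Tails: q·(-5) + (1−q)·0 = -5q
  Player I's expected payoff from Heads: q·4 + (1−q)·(-3) = 7q - 3
  -5q = 7q - 3  ⇒  -12q = -3  ⇒  q = 1/4.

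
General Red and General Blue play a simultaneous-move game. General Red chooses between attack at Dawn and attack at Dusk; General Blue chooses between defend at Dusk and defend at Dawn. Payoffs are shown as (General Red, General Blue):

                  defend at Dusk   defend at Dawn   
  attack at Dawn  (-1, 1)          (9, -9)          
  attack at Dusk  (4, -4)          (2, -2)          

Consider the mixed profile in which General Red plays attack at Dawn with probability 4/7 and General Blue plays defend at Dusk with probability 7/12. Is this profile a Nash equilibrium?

Given General Red's mix p = 4/7, General Blue's payoff from defend at Dusk is -8/7 but from defend at Dawn is -6. General Blue strictly prefers defend at Dusk, so General Blue would not mix.
So the proposed profile is not a Nash equilibrium.

No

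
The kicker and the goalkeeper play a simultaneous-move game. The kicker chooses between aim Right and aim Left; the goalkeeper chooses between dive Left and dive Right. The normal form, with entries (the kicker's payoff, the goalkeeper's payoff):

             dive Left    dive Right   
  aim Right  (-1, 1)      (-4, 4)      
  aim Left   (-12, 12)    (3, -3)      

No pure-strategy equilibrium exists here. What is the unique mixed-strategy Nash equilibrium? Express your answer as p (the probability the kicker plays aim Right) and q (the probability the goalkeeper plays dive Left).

For the goalkeeper to be willing to mix, the goalkeeper must be indifferent between dive Left and dive Right, which pins down the kicker's mix.
  the goalkeeper's payoff from dive Left: p·1 + (1−p)·12 = -11p + 12
  the goalkeeper's payoff from dive Right: p·4 + (1−p)·(-3) = 7p - 3
  -11p + 12 = 7p - 3  ⇒  -18p = -15  ⇒  p = 5/6.
Set the kicker's expected payoff from aim Right equal to that from aim Left:
  the kicker's payoff from aim Right: q·(-1) + (1−q)·(-4) = 3q - 4
  the kicker's payoff from aim Left: q·(-12) + (1−q)·3 = -15q + 3
  3q - 4 = -15q + 3  ⇒  18q = 7  ⇒  q = 7/18.

p = 5/6, q = 7/18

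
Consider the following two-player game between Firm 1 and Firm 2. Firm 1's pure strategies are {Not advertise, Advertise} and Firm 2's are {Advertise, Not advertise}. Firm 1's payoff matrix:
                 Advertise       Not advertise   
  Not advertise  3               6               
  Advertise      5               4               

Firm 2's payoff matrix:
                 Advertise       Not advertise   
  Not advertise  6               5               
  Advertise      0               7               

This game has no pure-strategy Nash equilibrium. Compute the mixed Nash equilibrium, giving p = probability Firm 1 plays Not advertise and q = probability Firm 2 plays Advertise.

Firm 1's mix must leave Firm 2 indifferent between Advertise and Not advertise.
  Firm 2's payoff from Advertise: p·6 + (1−p)·0 = 6p
  Firm 2's payoff from Not advertise: p·5 + (1−p)·7 = -2p + 7
  6p = -2p + 7  ⇒  8p = 7  ⇒  p = 7/8.
Firm 2's mix must leave Firm 1 indifferent between Not advertise and Advertise.
  Firm 1's payoff from Not advertise: q·3 + (1−q)·6 = -3q + 6
  Firm 1's payoff from Advertise: q·5 + (1−q)·4 = q + 4
  -3q + 6 = q + 4  ⇒  -4q = -2  ⇒  q = 1/2.

p = 7/8, q = 1/2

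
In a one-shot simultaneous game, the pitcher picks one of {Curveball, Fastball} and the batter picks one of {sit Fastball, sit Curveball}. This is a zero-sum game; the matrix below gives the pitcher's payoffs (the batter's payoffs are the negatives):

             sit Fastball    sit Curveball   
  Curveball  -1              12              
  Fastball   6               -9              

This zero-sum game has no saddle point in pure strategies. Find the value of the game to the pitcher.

v = 9/4

Set the pitcher's expected payoff from Curveball equal to that from Fastball:
  the pitcher's payoff from Curveball: q·(-1) + (1−q)·12 = -13q + 12
  the pitcher's payoff from Fastball: q·6 + (1−q)·(-9) = 15q - 9
  -13q + 12 = 15q - 9  ⇒  -28q = -21  ⇒  q = 3/4.
The value is the pitcher's expected payoff against this mix (using Curveball): (3/4)·(-1) + (1/4)·12 = 9/4.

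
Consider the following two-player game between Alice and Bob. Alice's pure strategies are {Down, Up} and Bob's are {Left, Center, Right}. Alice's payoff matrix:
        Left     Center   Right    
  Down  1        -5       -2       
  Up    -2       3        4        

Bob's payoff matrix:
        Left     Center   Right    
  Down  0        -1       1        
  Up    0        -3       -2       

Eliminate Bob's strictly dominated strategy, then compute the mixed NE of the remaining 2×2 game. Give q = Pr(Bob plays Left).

q = 2/3

Bob's strategy Center is strictly dominated by Right: 1 > -1 and -2 > -3. Eliminate Center.
Bob's mix must leave Alice indifferent between Down and Up.
  Alice's payoff to Down: q·1 + (1−q)·(-2) = 3q - 2
  Alice's payoff to Up: q·(-2) + (1−q)·4 = -6q + 4
  3q - 2 = -6q + 4  ⇒  9q = 6  ⇒  q = 2/3.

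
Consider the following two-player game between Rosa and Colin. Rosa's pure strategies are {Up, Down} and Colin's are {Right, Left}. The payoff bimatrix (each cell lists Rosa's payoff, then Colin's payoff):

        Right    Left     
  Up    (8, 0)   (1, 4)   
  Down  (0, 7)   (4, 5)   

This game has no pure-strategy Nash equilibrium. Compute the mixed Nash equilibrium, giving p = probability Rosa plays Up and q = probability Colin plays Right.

Colin's indifference between Right and Left determines Rosa's mixing probability p:
  Colin's expected payoff from Right: p·0 + (1−p)·7 = -7p + 7
  Colin's expected payoff from Left: p·4 + (1−p)·5 = -p + 5
  -7p + 7 = -p + 5  ⇒  -6p = -2  ⇒  p = 1/3.
For Rosa to be willing to mix, Rosa must be indifferent between Up and Down, which pins down Colin's mix.
  Rosa's payoff from Up: q·8 + (1−q)·1 = 7q + 1
  Rosa's payoff from Down: q·0 + (1−q)·4 = -4q + 4
  7q + 1 = -4q + 4  ⇒  11q = 3  ⇒  q = 3/11.

p = 1/3, q = 3/11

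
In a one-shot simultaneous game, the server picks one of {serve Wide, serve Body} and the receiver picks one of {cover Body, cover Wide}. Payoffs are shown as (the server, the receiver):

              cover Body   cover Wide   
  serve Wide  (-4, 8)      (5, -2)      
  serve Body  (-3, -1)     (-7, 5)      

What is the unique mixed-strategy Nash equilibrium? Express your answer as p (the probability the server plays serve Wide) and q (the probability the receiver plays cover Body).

p = 3/8, q = 12/13

The receiver's indifference between cover Body and cover Wide determines the server's mixing probability p:
  the receiver's expected payoff from cover Body: p·8 + (1−p)·(-1) = 9p - 1
  the receiver's expected payoff from cover Wide: p·(-2) + (1−p)·5 = -7p + 5
  9p - 1 = -7p + 5  ⇒  16p = 6  ⇒  p = 3/8.
The receiver's mix must leave the server indifferent between serve Wide and serve Body.
  the server's payoff from serve Wide: q·(-4) + (1−q)·5 = -9q + 5
  the server's payoff from serve Body: q·(-3) + (1−q)·(-7) = 4q - 7
  -9q + 5 = 4q - 7  ⇒  -13q = -12  ⇒  q = 12/13.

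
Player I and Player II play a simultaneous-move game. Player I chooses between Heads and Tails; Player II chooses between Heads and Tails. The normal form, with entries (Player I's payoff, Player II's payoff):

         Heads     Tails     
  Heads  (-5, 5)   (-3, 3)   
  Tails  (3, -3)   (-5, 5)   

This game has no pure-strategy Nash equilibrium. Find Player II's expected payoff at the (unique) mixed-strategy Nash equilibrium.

For Player II to be willing to mix, Player II must be indifferent between Heads and Tails, which pins down Player I's mix.
  Player II's payoff from Heads: p·5 + (1−p)·(-3) = 8p - 3
  Player II's payoff from Tails: p·3 + (1−p)·5 = -2p + 5
  8p - 3 = -2p + 5  ⇒  10p = 8  ⇒  p = 4/5.
At equilibrium Player II is indifferent across columns, so Player II's payoff equals the payoff from Heads: (4/5)·5 + (1/5)·(-3) = 17/5.

17/5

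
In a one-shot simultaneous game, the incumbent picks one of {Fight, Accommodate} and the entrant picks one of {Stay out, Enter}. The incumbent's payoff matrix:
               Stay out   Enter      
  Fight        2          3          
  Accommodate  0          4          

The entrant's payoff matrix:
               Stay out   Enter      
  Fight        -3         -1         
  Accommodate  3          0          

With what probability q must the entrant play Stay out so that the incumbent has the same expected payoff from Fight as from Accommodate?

q = 1/3

The incumbent's indifference between Fight and Accommodate determines the entrant's mixing probability q:
  the incumbent's payoff to Fight: q·2 + (1−q)·3 = -q + 3
  the incumbent's payoff to Accommodate: q·0 + (1−q)·4 = -4q + 4
  -q + 3 = -4q + 4  ⇒  3q = 1  ⇒  q = 1/3.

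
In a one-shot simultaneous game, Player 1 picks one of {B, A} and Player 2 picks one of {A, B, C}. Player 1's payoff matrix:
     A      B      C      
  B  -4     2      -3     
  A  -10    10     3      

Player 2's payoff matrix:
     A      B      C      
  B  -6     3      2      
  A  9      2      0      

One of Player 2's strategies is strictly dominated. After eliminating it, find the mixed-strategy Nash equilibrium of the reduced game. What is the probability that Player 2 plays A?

q = 4/7

Player 2's strategy C is strictly dominated by B: 3 > 2 and 2 > 0. Eliminate C.
For Player 1 to be willing to mix, Player 1 must be indifferent between B and A, which pins down Player 2's mix.
  Player 1's payoff from B: q·(-4) + (1−q)·2 = -6q + 2
  Player 1's payoff from A: q·(-10) + (1−q)·10 = -20q + 10
  -6q + 2 = -20q + 10  ⇒  14q = 8  ⇒  q = 4/7.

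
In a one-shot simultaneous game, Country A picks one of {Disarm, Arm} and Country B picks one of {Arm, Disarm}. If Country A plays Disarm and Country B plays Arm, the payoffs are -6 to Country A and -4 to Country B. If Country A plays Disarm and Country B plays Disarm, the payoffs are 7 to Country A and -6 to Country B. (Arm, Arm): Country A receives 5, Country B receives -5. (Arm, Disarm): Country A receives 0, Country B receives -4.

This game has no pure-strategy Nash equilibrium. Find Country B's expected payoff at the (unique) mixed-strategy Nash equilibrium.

Country A's mix must leave Country B indifferent between Arm and Disarm.
  Country B's expected payoff from Arm: p·(-4) + (1−p)·(-5) = p - 5
  Country B's expected payoff from Disarm: p·(-6) + (1−p)·(-4) = -2p - 4
  p - 5 = -2p - 4  ⇒  3p = 1  ⇒  p = 1/3.
At equilibrium Country B is indifferent across columns, so Country B's payoff equals the payoff from Arm: (1/3)·(-4) + (2/3)·(-5) = -14/3.

-14/3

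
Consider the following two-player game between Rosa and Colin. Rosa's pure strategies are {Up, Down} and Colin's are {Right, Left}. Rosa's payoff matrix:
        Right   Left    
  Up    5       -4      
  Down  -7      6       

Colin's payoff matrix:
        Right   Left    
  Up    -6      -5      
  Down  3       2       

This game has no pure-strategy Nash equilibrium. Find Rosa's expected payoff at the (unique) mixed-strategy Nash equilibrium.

For Rosa to be willing to mix, Rosa must be indifferent between Up and Down, which pins down Colin's mix.
  Rosa's payoff from Up: q·5 + (1−q)·(-4) = 9q - 4
  Rosa's payoff from Down: q·(-7) + (1−q)·6 = -13q + 6
  9q - 4 = -13q + 6  ⇒  22q = 10  ⇒  q = 5/11.
At equilibrium Rosa is indifferent across rows, so Rosa's payoff equals the payoff from Up: (5/11)·5 + (6/11)·(-4) = 1/11.

1/11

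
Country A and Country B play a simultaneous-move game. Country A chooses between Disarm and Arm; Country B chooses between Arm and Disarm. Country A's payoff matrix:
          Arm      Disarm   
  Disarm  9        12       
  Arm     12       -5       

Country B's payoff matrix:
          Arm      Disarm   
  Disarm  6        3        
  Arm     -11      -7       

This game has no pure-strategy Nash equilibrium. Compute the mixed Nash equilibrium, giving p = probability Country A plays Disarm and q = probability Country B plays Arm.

Set Country B's expected payoff from Arm equal to that from Disarm:
  Country B's payoff from Arm: p·6 + (1−p)·(-11) = 17p - 11
  Country B's payoff from Disarm: p·3 + (1−p)·(-7) = 10p - 7
  17p - 11 = 10p - 7  ⇒  7p = 4  ⇒  p = 4/7.
In a mixed equilibrium Country A is indifferent between Disarm and Arm; this condition fixes q.
  Country A's payoff from Disarm: q·9 + (1−q)·12 = -3q + 12
  Country A's payoff from Arm: q·12 + (1−q)·(-5) = 17q - 5
  -3q + 12 = 17q - 5  ⇒  -20q = -17  ⇒  q = 17/20.

p = 4/7, q = 17/20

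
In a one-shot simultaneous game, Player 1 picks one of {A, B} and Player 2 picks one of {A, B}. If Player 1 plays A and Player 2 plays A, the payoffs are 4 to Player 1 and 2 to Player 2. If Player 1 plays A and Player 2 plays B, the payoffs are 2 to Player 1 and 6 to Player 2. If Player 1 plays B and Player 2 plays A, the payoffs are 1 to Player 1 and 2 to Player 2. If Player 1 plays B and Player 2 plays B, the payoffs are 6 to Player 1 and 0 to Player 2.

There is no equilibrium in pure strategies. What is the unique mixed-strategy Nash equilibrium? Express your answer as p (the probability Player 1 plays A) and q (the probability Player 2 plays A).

Player 2's indifference between A and B determines Player 1's mixing probability p:
  Player 2's expected payoff from A: p·2 + (1−p)·2 = 2
  Player 2's expected payoff from B: p·6 + (1−p)·0 = 6p
  2 = 6p  ⇒  -6p = -2  ⇒  p = 1/3.
Player 1's indifference between A and B determines Player 2's mixing probability q:
  Player 1's payoff from A: q·4 + (1−q)·2 = 2q + 2
  Player 1's payoff from B: q·1 + (1−q)·6 = -5q + 6
  2q + 2 = -5q + 6  ⇒  7q = 4  ⇒  q = 4/7.

p = 1/3, q = 4/7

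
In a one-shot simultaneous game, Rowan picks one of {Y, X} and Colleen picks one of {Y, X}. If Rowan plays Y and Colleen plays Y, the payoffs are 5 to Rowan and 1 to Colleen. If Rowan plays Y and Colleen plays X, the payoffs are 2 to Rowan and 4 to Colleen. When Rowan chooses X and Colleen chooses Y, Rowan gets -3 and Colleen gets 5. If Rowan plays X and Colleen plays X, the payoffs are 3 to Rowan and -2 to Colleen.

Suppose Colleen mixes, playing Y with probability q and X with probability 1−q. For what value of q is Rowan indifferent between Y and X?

In a mixed equilibrium Rowan is indifferent between Y and X; this condition fixes q.
  Rowan's expected payoff from Y: q·5 + (1−q)·2 = 3q + 2
  Rowan's expected payoff from X: q·(-3) + (1−q)·3 = -6q + 3
  3q + 2 = -6q + 3  ⇒  9q = 1  ⇒  q = 1/9.

q = 1/9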